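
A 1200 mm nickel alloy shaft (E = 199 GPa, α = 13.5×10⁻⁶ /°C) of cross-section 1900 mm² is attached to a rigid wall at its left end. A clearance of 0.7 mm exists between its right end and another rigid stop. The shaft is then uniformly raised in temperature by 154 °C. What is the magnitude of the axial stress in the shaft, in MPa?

Unrestrained expansion: δ_free = αΔT L = 13.5×10⁻⁶ × 154 × 1200 = 2.495 mm.
The gap closes (δ_free > 0.7 mm) and the wall then resists a further 2.495 − 0.7 = 1.795 mm of expansion.
That suppressed elongation corresponds to σ = E·Δ/L = 199×10³ × 1.795/1200 = 297.6 MPa.

σ ≈ 298 MPa (compressive)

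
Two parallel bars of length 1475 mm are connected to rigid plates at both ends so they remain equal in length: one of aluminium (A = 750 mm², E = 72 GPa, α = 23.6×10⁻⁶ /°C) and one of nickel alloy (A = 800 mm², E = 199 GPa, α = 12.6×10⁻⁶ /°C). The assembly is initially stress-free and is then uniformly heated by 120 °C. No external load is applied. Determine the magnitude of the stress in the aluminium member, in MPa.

σ ≈ 71 MPa (compressive)

The aluminium has the larger α, so on heating it would change length more than the nickel alloy if both were free. The rigid plates force a common final length, so the aluminium is put into compression and the nickel alloy into tension, with equal and opposite forces P (no external load).
Setting the final lengths equal and cancelling L: (α₁ − α₂)ΔT = P/(A₁E₁) + P/(A₂E₂).
|α₁ − α₂|·ΔT = 11×10⁻⁶ × 120 = 0.00132.
1/(A₁E₁) + 1/(A₂E₂) = 1/(750×72×10³) + 1/(800×199×10³) = 2.48×10⁻⁸ N⁻¹.
So P = 0.00132 / 2.48×10⁻⁸ = 53.23 kN.
σ_{aluminium} = P/A₁ = 53230/750 = 70.97 MPa, compressive.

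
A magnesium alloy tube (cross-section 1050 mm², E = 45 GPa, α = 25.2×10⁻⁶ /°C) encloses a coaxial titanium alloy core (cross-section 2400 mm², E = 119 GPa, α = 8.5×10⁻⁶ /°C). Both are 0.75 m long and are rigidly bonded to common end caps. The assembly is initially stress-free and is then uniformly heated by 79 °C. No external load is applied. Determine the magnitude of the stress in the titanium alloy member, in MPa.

σ ≈ 22.3 MPa (tensile)

Equilibrium of a rigid end plate with no external load gives equal and opposite internal forces ±P in the two members. Since α_{magnesium alloy} > α_{titanium alloy}, heating drives the magnesium alloy into compression and the titanium alloy into tension.
Setting the final lengths equal and cancelling L: (α₁ − α₂)ΔT = P/(A₁E₁) + P/(A₂E₂).
|α₁ − α₂|·ΔT = 16.7×10⁻⁶ × 79 = 0.001319.
1/(A₁E₁) + 1/(A₂E₂) = 1/(1050×45×10³) + 1/(2400×119×10³) = 2.467×10⁻⁸ N⁻¹.
So P = 0.001319 / 2.467×10⁻⁸ = 53.49 kN.
σ_{titanium alloy} = P/A₂ = 53490/2400 = 22.29 MPa, tensile.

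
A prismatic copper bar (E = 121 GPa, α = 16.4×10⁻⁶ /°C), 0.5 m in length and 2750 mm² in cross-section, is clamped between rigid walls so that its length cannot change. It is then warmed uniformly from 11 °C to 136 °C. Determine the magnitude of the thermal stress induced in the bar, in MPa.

Because both ends are immovable the net strain is zero, and the suppressed thermal strain is αΔT = 16.4×10⁻⁶ × 125 = 2050×10⁻⁶.
Hence σ = E·αΔT = 121×10³ × 2050×10⁻⁶ = 248 MPa, compressive.

σ ≈ 248 MPa (compressive)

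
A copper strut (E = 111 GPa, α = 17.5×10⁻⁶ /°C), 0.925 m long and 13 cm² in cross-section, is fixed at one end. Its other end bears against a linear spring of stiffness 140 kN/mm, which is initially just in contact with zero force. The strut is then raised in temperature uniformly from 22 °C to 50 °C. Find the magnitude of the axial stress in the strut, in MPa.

The unrestrained thermal change is αΔT L = 17.5×10⁻⁶ × 28 × 925 = 0.4532 mm.
Let P be the compressive force at the spring. The strut shortens elastically by PL/(AE) and the spring compresses by P/k; together these equal δ_free.
P [ L/(AE) + 1/k ] = δ_free → P [ 925/(1300×111×10³) + 1/(140×10³) ] = 0.4532.
P = 0.4532 / 1.355×10⁻⁵ = 33440 N.
σ = P/A = 33440/1300 = 25.73 MPa.

σ ≈ 25.7 MPa (compressive)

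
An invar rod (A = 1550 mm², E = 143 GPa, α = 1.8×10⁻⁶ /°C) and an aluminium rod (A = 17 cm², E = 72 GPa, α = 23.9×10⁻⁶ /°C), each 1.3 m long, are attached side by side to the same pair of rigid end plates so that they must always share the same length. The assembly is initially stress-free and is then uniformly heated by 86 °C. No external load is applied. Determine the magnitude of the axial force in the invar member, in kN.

P ≈ 150 kN (tensile in the invar)

Both members must finish at the same length. With the larger α, the aluminium tends to over-expand; the plates restrain it, putting the aluminium in compression and the invar in tension. With no external load the two internal forces are equal and opposite, magnitude P.
Compatibility of the two members (thermal + elastic change equal): (α₁ − α₂)ΔT = P·[1/(A₁E₁) + 1/(A₂E₂)].
|α₁ − α₂|·ΔT = 22.1×10⁻⁶ × 86 = 0.001901.
1/(A₁E₁) + 1/(A₂E₂) = 1/(1550×143×10³) + 1/(1700×72×10³) = 1.268×10⁻⁸ N⁻¹.
So P = 0.001901 / 1.268×10⁻⁸ = 149.9 kN.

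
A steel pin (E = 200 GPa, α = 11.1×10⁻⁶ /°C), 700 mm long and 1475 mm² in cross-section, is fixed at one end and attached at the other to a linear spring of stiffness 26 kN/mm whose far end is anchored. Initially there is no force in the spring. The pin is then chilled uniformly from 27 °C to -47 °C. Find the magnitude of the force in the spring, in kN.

If the spring were absent the pin would shorten by αΔT L = 11.1×10⁻⁶ × 74 × 700 = 0.575 mm.
Let P be the tensile force in the spring. The pin extends elastically by PL/(AE) and the spring stretches by P/k; together these equal δ_free.
P [ L/(AE) + 1/k ] = δ_free → P [ 700/(1475×200×10³) + 1/(26×10³) ] = 0.575.
P = 0.575 / 4.083×10⁻⁵ = 14080 N.

P ≈ 14.1 kN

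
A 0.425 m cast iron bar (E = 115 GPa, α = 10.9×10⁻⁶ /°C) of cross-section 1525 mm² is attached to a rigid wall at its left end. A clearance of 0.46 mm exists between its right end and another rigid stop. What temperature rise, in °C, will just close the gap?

ΔT ≈ 99.3 °C

Contact occurs when the free expansion equals the gap: αΔT L = 0.46 mm.
So ΔT = g/(αL) = 0.46/(10.9×10⁻⁶ × 425) = 99.3 °C.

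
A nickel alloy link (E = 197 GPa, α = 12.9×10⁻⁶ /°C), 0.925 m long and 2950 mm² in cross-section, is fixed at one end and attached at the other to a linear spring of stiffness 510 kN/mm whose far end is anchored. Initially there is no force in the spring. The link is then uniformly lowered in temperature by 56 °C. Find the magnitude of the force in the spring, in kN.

P ≈ 188 kN

If the spring were absent the link would shorten by αΔT L = 12.9×10⁻⁶ × 56 × 925 = 0.6682 mm.
With a force P in the spring, the elastic change of the link is PL/(AE) and that of the spring is P/k; compatibility requires their sum to equal δ_free.
So P = δ_free / [L/(AE) + 1/k] = 0.6682 / [ 925/(2950×197×10³) + 1/(510×10³) ].
P = 0.6682 / 3.552×10⁻⁶ = 188100 N.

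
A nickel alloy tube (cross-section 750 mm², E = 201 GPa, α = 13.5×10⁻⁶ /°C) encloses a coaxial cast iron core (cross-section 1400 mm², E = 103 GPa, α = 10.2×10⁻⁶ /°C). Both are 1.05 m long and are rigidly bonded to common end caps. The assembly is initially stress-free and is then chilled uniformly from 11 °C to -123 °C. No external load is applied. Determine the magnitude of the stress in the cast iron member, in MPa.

The nickel alloy has the larger α, so on cooling it would change length more than the cast iron if both were free. The rigid plates force a common final length, so the nickel alloy is put into tension and the cast iron into compression, with equal and opposite forces P (no external load).
Compatibility of the two members (thermal + elastic change equal): (α₁ − α₂)ΔT = P·[1/(A₁E₁) + 1/(A₂E₂)].
|α₁ − α₂|·ΔT = 3.3×10⁻⁶ × 134 = 0.0004422.
1/(A₁E₁) + 1/(A₂E₂) = 1/(750×201×10³) + 1/(1400×103×10³) = 1.357×10⁻⁸ N⁻¹.
P = 0.0004422 / 1.357×10⁻⁸ = 32590 N = 32.59 kN.
σ_{cast iron} = P/A₂ = 32590/1400 = 23.28 MPa, compressive.

σ ≈ 23.3 MPa (compressive)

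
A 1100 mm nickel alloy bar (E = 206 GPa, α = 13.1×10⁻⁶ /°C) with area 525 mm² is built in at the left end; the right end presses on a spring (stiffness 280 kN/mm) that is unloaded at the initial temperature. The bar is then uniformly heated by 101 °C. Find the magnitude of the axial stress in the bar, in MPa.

Free thermal expansion: δ_free = αΔT L = 13.1×10⁻⁶ × 101 × 1100 = 1.455 mm.
With a force P in the spring, the elastic change of the bar is PL/(AE) and that of the spring is P/k; compatibility requires their sum to equal δ_free.
P [ L/(AE) + 1/k ] = δ_free → P [ 1100/(525×206×10³) + 1/(280×10³) ] = 1.455.
P = 1.455 / 1.374×10⁻⁵ = 105900 N.
σ = P/A = 105900/525 = 201.7 MPa.

σ ≈ 202 MPa (compressive)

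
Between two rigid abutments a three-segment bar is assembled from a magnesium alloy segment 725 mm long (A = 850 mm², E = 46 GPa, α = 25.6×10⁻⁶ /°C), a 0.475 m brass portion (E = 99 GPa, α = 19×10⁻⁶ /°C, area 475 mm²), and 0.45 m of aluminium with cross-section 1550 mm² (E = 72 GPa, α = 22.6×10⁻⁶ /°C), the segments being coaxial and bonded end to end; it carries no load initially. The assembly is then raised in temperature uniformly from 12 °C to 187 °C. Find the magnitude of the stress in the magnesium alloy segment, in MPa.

σ ≈ 238 MPa (compressive)

With the walls removed the bar would change length by δ_free = Σ αᵢΔT Lᵢ = 25.6×10⁻⁶×175×725 + 19×10⁻⁶×175×475 + 22.6×10⁻⁶×175×450 = 6.607 mm.
The rigid supports impose zero overall length change; the single axial force P common to all segments must satisfy P Σ Lᵢ/(AᵢEᵢ) = δ_free.
Σ Lᵢ/(AᵢEᵢ) = 725/(850×46×10³) + 475/(475×99×10³) + 450/(1550×72×10³) = 3.268×10⁻⁵ mm/N.
So P = 6.607 / 3.268×10⁻⁵ = 202.2 kN, compressive.
σ_{magnesium alloy} = P / A = 202200 / 850 = 237.9 MPa.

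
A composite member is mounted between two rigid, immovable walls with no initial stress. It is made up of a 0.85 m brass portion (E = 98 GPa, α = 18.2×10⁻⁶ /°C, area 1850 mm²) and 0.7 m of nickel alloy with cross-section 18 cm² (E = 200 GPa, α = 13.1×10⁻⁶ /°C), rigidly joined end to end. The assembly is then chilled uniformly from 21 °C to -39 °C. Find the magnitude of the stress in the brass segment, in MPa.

With the walls removed the bar would change length by δ_free = Σ αᵢΔT Lᵢ = 18.2×10⁻⁶×60×850 + 13.1×10⁻⁶×60×700 = 1.478 mm.
Since the ends are fixed, an axial force P builds up, equal in every segment, with P · Σ Lᵢ/(AᵢEᵢ) = δ_free.
The series flexibility is Σ Lᵢ/(AᵢEᵢ) = 850/(1850×98×10³) + 700/(1800×200×10³) = 6.633×10⁻⁶ mm/N.
P = 1.478 / 6.633×10⁻⁶ = 222900 N = 222.9 kN, tensile.
σ_{brass} = P / A = 222900 / 1850 = 120.5 MPa.

σ ≈ 120 MPa (tensile)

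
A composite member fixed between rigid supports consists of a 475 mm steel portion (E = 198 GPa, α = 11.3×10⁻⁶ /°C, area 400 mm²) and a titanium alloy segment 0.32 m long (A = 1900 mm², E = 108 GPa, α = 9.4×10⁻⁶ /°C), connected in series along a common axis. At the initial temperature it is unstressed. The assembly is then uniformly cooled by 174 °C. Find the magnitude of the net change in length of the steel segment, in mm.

|ΔL| ≈ 0.223 mm

Free thermal contraction of the whole bar: Σ αᵢΔT Lᵢ = 11.3×10⁻⁶×174×475 + 9.4×10⁻⁶×174×320 = 1.457 mm.
The walls prevent any net length change, so an axial force P (same in every segment) develops. Compatibility: P · Σ Lᵢ/(AᵢEᵢ) = δ_free.
Σ Lᵢ/(AᵢEᵢ) = 475/(400×198×10³) + 320/(1900×108×10³) = 7.557×10⁻⁶ mm/N.
So P = 1.457 / 7.557×10⁻⁶ = 192.8 kN, tensile.
For the steel segment, free thermal change = 11.3×10⁻⁶×174×475 = 0.9339 mm and elastic change from P = 192800×475/(400×198×10³) = 1.157 mm; these oppose, so the net change is 0.223 mm (segment lengthens).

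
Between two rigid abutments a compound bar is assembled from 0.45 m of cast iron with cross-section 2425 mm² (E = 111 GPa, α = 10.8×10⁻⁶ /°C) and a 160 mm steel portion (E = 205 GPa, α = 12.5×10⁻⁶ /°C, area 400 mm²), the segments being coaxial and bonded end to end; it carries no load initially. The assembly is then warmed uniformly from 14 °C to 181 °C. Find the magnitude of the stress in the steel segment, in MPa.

σ ≈ 791 MPa (compressive)

If the supports were absent, the total length change would be Σ αᵢΔT Lᵢ = 10.8×10⁻⁶×167×450 + 12.5×10⁻⁶×167×160 = 1.146 mm.
The walls prevent any net length change, so an axial force P (same in every segment) develops. Compatibility: P · Σ Lᵢ/(AᵢEᵢ) = δ_free.
The series flexibility is Σ Lᵢ/(AᵢEᵢ) = 450/(2425×111×10³) + 160/(400×205×10³) = 3.623×10⁻⁶ mm/N.
Hence P = δ_free / Σ(L/AE) = 1.146/3.623×10⁻⁶ = 316.2 kN (compressive).
σ_{steel} = P / A = 316200 / 400 = 790.5 MPa.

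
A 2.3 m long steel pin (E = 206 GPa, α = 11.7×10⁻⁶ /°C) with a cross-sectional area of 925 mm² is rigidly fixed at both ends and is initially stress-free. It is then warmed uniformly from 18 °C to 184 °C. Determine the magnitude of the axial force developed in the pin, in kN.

P ≈ 370 kN (compressive)

Full restraint means ε = 0, so the stress is σ = EαΔT = 206×10³ × 11.7×10⁻⁶ × 166 = 400.1 MPa.
P = AEαΔT = 925 × 206×10³ × 11.7×10⁻⁶ × 166 = 370.1 kN (compressive).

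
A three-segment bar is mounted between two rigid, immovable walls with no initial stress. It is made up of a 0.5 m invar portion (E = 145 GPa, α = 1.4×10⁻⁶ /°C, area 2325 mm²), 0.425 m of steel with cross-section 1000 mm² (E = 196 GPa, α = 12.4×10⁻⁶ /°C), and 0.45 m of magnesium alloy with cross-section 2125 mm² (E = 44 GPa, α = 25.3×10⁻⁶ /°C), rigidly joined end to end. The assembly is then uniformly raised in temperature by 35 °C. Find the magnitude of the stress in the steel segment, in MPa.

Free thermal expansion of the whole bar: Σ αᵢΔT Lᵢ = 1.4×10⁻⁶×35×500 + 12.4×10⁻⁶×35×425 + 25.3×10⁻⁶×35×450 = 0.6074 mm.
Since the ends are fixed, an axial force P builds up, equal in every segment, with P · Σ Lᵢ/(AᵢEᵢ) = δ_free.
The series flexibility is Σ Lᵢ/(AᵢEᵢ) = 500/(2325×145×10³) + 425/(1000×196×10³) + 450/(2125×44×10³) = 8.464×10⁻⁶ mm/N.
Hence P = δ_free / Σ(L/AE) = 0.6074/8.464×10⁻⁶ = 71.76 kN (compressive).
σ_{steel} = P / A = 71760 / 1000 = 71.76 MPa.

σ ≈ 71.8 MPa (compressive)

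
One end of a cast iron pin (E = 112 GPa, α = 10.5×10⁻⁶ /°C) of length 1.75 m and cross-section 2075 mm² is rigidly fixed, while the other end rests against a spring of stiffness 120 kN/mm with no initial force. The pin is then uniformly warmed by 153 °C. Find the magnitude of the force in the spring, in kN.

Free thermal expansion: δ_free = αΔT L = 10.5×10⁻⁶ × 153 × 1750 = 2.811 mm.
Let P be the compressive force at the spring. The pin shortens elastically by PL/(AE) and the spring compresses by P/k; together these equal δ_free.
P [ L/(AE) + 1/k ] = δ_free → P [ 1750/(2075×112×10³) + 1/(120×10³) ] = 2.811.
P = 2.811 / 1.586×10⁻⁵ = 177200 N.

P ≈ 177 kN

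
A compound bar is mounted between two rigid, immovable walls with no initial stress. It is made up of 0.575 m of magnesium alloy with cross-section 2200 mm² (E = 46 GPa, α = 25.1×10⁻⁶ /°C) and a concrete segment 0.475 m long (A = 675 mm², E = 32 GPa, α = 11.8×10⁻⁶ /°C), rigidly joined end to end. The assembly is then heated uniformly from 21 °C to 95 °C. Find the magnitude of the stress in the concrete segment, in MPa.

Free thermal expansion of the whole bar: Σ αᵢΔT Lᵢ = 25.1×10⁻⁶×74×575 + 11.8×10⁻⁶×74×475 = 1.483 mm.
Since the ends are fixed, an axial force P builds up, equal in every segment, with P · Σ Lᵢ/(AᵢEᵢ) = δ_free.
Σ Lᵢ/(AᵢEᵢ) = 575/(2200×46×10³) + 475/(675×32×10³) = 2.767×10⁻⁵ mm/N.
So P = 1.483 / 2.767×10⁻⁵ = 53.58 kN, compressive.
σ_{concrete} = P / A = 53580 / 675 = 79.38 MPa.

σ ≈ 79.4 MPa (compressive)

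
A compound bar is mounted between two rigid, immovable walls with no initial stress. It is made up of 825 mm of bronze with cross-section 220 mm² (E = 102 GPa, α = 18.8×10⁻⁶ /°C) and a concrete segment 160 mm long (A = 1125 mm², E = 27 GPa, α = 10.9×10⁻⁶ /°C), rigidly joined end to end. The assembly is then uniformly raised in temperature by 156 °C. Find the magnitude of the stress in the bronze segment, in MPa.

With the walls removed the bar would change length by δ_free = Σ αᵢΔT Lᵢ = 18.8×10⁻⁶×156×825 + 10.9×10⁻⁶×156×160 = 2.692 mm.
Since the ends are fixed, an axial force P builds up, equal in every segment, with P · Σ Lᵢ/(AᵢEᵢ) = δ_free.
The series flexibility is Σ Lᵢ/(AᵢEᵢ) = 825/(220×102×10³) + 160/(1125×27×10³) = 4.203×10⁻⁵ mm/N.
Hence P = δ_free / Σ(L/AE) = 2.692/4.203×10⁻⁵ = 64.04 kN (compressive).
σ_{bronze} = P / A = 64040 / 220 = 291.1 MPa.

σ ≈ 291 MPa (compressive)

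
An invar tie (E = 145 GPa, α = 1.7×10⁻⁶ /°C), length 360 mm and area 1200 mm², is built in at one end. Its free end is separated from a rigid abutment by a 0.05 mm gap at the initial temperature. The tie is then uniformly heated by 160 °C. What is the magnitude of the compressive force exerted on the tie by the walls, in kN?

P ≈ 23.2 kN

Unrestrained expansion: δ_free = αΔT L = 1.7×10⁻⁶ × 160 × 360 = 0.09792 mm.
The gap closes (δ_free > 0.05 mm) and the wall then resists a further 0.09792 − 0.05 = 0.04792 mm of expansion.
That suppressed elongation corresponds to σ = E·Δ/L = 145×10³ × 0.04792/360 = 19.3 MPa.
P = σA = 19.3 × 1200 = 23.16 kN.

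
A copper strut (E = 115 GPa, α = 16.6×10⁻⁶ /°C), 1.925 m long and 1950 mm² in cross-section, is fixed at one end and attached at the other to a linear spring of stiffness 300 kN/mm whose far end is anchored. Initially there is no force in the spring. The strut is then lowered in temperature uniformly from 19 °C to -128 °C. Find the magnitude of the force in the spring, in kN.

The unrestrained thermal change is αΔT L = 16.6×10⁻⁶ × 147 × 1925 = 4.697 mm.
With a force P in the spring, the elastic change of the strut is PL/(AE) and that of the spring is P/k; compatibility requires their sum to equal δ_free.
So P = δ_free / [L/(AE) + 1/k] = 4.697 / [ 1925/(1950×115×10³) + 1/(300×10³) ].
P = 4.697 / 1.192×10⁻⁵ = 394200 N.

P ≈ 394 kN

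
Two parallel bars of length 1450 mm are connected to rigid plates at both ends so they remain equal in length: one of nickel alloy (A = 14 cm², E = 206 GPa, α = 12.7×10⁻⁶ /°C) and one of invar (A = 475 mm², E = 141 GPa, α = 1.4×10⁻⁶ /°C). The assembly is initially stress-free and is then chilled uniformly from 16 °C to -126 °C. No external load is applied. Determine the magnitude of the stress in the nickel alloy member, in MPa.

σ ≈ 62.3 MPa (tensile)

Both members must finish at the same length. With the larger α, the nickel alloy tends to over-contract; the plates restrain it, putting the nickel alloy in tension and the invar in compression. With no external load the two internal forces are equal and opposite, magnitude P.
Equating the net (thermal + elastic) strains gives |α₁ − α₂|·ΔT = P·[1/(A₁E₁) + 1/(A₂E₂)].
|α₁ − α₂|·ΔT = 11.3×10⁻⁶ × 142 = 0.001605.
1/(A₁E₁) + 1/(A₂E₂) = 1/(1400×206×10³) + 1/(475×141×10³) = 1.84×10⁻⁸ N⁻¹.
P = 0.001605 / 1.84×10⁻⁸ = 87210 N = 87.21 kN.
σ_{nickel alloy} = P/A₁ = 87210/1400 = 62.3 MPa, tensile.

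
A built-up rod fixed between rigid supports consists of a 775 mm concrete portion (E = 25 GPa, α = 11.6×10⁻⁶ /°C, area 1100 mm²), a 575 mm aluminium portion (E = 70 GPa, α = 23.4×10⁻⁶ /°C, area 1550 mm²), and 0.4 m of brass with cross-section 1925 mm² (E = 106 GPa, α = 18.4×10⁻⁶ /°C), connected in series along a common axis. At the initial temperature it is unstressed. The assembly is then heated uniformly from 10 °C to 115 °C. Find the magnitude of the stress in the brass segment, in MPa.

σ ≈ 45.9 MPa (compressive)

Free thermal expansion of the whole bar: Σ αᵢΔT Lᵢ = 11.6×10⁻⁶×105×775 + 23.4×10⁻⁶×105×575 + 18.4×10⁻⁶×105×400 = 3.13 mm.
The walls prevent any net length change, so an axial force P (same in every segment) develops. Compatibility: P · Σ Lᵢ/(AᵢEᵢ) = δ_free.
The series flexibility is Σ Lᵢ/(AᵢEᵢ) = 775/(1100×25×10³) + 575/(1550×70×10³) + 400/(1925×106×10³) = 3.544×10⁻⁵ mm/N.
So P = 3.13 / 3.544×10⁻⁵ = 88.3 kN, compressive.
σ_{brass} = P / A = 88300 / 1925 = 45.87 MPa.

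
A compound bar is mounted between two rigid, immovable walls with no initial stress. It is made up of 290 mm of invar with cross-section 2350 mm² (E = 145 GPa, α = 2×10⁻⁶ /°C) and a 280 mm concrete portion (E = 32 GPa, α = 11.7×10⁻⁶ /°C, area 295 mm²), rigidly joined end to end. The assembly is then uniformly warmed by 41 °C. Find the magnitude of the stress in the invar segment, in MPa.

With the walls removed the bar would change length by δ_free = Σ αᵢΔT Lᵢ = 2×10⁻⁶×41×290 + 11.7×10⁻⁶×41×280 = 0.1581 mm.
The rigid supports impose zero overall length change; the single axial force P common to all segments must satisfy P Σ Lᵢ/(AᵢEᵢ) = δ_free.
Σ Lᵢ/(AᵢEᵢ) = 290/(2350×145×10³) + 280/(295×32×10³) = 3.051×10⁻⁵ mm/N.
Hence P = δ_free / Σ(L/AE) = 0.1581/3.051×10⁻⁵ = 5.181 kN (compressive).
σ_{invar} = P / A = 5181 / 2350 = 2.205 MPa.

σ ≈ 2.2 MPa (compressive)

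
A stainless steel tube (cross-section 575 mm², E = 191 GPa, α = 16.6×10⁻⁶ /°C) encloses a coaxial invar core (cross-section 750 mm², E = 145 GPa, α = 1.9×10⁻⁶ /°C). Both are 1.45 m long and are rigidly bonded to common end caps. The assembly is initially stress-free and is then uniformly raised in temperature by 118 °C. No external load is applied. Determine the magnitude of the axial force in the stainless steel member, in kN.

The stainless steel has the larger α, so on heating it would change length more than the invar if both were free. The rigid plates force a common final length, so the stainless steel is put into compression and the invar into tension, with equal and opposite forces P (no external load).
Setting the final lengths equal and cancelling L: (α₁ − α₂)ΔT = P/(A₁E₁) + P/(A₂E₂).
|α₁ − α₂|·ΔT = 14.7×10⁻⁶ × 118 = 0.001735.
1/(A₁E₁) + 1/(A₂E₂) = 1/(575×191×10³) + 1/(750×145×10³) = 1.83×10⁻⁸ N⁻¹.
So P = 0.001735 / 1.83×10⁻⁸ = 94.78 kN.

P ≈ 94.8 kN (compressive in the stainless steel)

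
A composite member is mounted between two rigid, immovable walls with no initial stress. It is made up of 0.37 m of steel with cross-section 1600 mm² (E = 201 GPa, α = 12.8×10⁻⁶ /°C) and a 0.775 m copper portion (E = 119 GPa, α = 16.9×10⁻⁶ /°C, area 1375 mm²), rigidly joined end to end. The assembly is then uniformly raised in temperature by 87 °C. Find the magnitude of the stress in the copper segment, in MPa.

σ ≈ 192 MPa (compressive)

If the supports were absent, the total length change would be Σ αᵢΔT Lᵢ = 12.8×10⁻⁶×87×370 + 16.9×10⁻⁶×87×775 = 1.552 mm.
The rigid supports impose zero overall length change; the single axial force P common to all segments must satisfy P Σ Lᵢ/(AᵢEᵢ) = δ_free.
The series flexibility is Σ Lᵢ/(AᵢEᵢ) = 370/(1600×201×10³) + 775/(1375×119×10³) = 5.887×10⁻⁶ mm/N.
P = 1.552 / 5.887×10⁻⁶ = 263600 N = 263.6 kN, compressive.
σ_{copper} = P / A = 263600 / 1375 = 191.7 MPa.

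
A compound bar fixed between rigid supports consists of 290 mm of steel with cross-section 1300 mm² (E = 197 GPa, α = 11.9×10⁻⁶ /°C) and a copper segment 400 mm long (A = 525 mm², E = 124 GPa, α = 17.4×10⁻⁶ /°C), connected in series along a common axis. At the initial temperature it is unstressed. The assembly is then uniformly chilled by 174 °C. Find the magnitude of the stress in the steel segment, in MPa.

σ ≈ 191 MPa (tensile)

With the walls removed the bar would change length by δ_free = Σ αᵢΔT Lᵢ = 11.9×10⁻⁶×174×290 + 17.4×10⁻⁶×174×400 = 1.812 mm.
The walls prevent any net length change, so an axial force P (same in every segment) develops. Compatibility: P · Σ Lᵢ/(AᵢEᵢ) = δ_free.
Σ Lᵢ/(AᵢEᵢ) = 290/(1300×197×10³) + 400/(525×124×10³) = 7.277×10⁻⁶ mm/N.
P = 1.812 / 7.277×10⁻⁶ = 248900 N = 248.9 kN, tensile.
σ_{steel} = P / A = 248900 / 1300 = 191.5 MPa.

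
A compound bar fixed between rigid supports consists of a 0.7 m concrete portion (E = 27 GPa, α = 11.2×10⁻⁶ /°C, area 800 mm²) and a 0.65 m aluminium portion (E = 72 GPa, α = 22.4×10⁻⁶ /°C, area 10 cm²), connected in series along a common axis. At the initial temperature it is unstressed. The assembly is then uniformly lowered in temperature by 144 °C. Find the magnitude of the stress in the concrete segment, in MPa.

σ ≈ 97.3 MPa (tensile)

If the supports were absent, the total length change would be Σ αᵢΔT Lᵢ = 11.2×10⁻⁶×144×700 + 22.4×10⁻⁶×144×650 = 3.226 mm.
The rigid supports impose zero overall length change; the single axial force P common to all segments must satisfy P Σ Lᵢ/(AᵢEᵢ) = δ_free.
Σ Lᵢ/(AᵢEᵢ) = 700/(800×27×10³) + 650/(1000×72×10³) = 4.144×10⁻⁵ mm/N.
Hence P = δ_free / Σ(L/AE) = 3.226/4.144×10⁻⁵ = 77.85 kN (tensile).
σ_{concrete} = P / A = 77850 / 800 = 97.31 MPa.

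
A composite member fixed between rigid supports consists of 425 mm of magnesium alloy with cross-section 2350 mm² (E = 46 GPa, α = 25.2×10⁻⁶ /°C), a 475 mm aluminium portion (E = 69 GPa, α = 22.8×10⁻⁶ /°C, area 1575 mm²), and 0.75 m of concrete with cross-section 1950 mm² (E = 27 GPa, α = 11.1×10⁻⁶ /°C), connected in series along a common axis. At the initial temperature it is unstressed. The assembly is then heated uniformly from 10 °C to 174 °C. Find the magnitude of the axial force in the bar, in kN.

P ≈ 217 kN (compressive)

Free thermal expansion of the whole bar: Σ αᵢΔT Lᵢ = 25.2×10⁻⁶×164×425 + 22.8×10⁻⁶×164×475 + 11.1×10⁻⁶×164×750 = 4.898 mm.
The rigid supports impose zero overall length change; the single axial force P common to all segments must satisfy P Σ Lᵢ/(AᵢEᵢ) = δ_free.
The series flexibility is Σ Lᵢ/(AᵢEᵢ) = 425/(2350×46×10³) + 475/(1575×69×10³) + 750/(1950×27×10³) = 2.255×10⁻⁵ mm/N.
Hence P = δ_free / Σ(L/AE) = 4.898/2.255×10⁻⁵ = 217.2 kN (compressive).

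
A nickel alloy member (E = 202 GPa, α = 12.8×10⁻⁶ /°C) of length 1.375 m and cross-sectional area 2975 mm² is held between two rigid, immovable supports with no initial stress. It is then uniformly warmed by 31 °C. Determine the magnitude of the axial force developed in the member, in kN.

Full restraint means ε = 0, so the stress is σ = EαΔT = 202×10³ × 12.8×10⁻⁶ × 31 = 80.15 MPa.
P = AEαΔT = 2975 × 202×10³ × 12.8×10⁻⁶ × 31 = 238.5 kN (compressive).

P ≈ 238 kN (compressive)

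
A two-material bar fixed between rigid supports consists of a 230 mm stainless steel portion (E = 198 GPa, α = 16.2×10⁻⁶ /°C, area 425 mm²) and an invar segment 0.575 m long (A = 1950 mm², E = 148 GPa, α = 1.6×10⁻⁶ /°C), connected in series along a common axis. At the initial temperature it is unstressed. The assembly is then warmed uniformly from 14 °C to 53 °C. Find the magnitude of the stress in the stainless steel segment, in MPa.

σ ≈ 90.2 MPa (compressive)

With the walls removed the bar would change length by δ_free = Σ αᵢΔT Lᵢ = 16.2×10⁻⁶×39×230 + 1.6×10⁻⁶×39×575 = 0.1812 mm.
The walls prevent any net length change, so an axial force P (same in every segment) develops. Compatibility: P · Σ Lᵢ/(AᵢEᵢ) = δ_free.
The series flexibility is Σ Lᵢ/(AᵢEᵢ) = 230/(425×198×10³) + 575/(1950×148×10³) = 4.726×10⁻⁶ mm/N.
P = 0.1812 / 4.726×10⁻⁶ = 38340 N = 38.34 kN, compressive.
σ_{stainless steel} = P / A = 38340 / 425 = 90.22 MPa.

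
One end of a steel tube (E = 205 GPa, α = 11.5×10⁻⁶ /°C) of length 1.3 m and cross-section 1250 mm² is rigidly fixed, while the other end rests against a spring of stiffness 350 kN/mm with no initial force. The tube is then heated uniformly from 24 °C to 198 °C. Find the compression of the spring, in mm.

Free thermal expansion: δ_free = αΔT L = 11.5×10⁻⁶ × 174 × 1300 = 2.601 mm.
Let P be the compressive force at the spring. The tube shortens elastically by PL/(AE) and the spring compresses by P/k; together these equal δ_free.
So P = δ_free / [L/(AE) + 1/k] = 2.601 / [ 1300/(1250×205×10³) + 1/(350×10³) ].
P = 2.601 / 7.93×10⁻⁶ = 328000 N.
Spring compression = P/k = 328000/(350×10³) = 0.9372 mm.

δ ≈ 0.937 mm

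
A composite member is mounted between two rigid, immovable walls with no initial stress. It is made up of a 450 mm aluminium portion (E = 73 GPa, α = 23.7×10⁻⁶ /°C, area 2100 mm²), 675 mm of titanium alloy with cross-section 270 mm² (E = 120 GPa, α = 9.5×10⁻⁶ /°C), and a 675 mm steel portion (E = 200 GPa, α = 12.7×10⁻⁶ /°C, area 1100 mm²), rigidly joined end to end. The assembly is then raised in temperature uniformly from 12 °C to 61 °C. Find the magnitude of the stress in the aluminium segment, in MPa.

σ ≈ 22.3 MPa (compressive)

Free thermal expansion of the whole bar: Σ αᵢΔT Lᵢ = 23.7×10⁻⁶×49×450 + 9.5×10⁻⁶×49×675 + 12.7×10⁻⁶×49×675 = 1.257 mm.
Since the ends are fixed, an axial force P builds up, equal in every segment, with P · Σ Lᵢ/(AᵢEᵢ) = δ_free.
Σ Lᵢ/(AᵢEᵢ) = 450/(2100×73×10³) + 675/(270×120×10³) + 675/(1100×200×10³) = 2.684×10⁻⁵ mm/N.
So P = 1.257 / 2.684×10⁻⁵ = 46.83 kN, compressive.
σ_{aluminium} = P / A = 46830 / 2100 = 22.3 MPa.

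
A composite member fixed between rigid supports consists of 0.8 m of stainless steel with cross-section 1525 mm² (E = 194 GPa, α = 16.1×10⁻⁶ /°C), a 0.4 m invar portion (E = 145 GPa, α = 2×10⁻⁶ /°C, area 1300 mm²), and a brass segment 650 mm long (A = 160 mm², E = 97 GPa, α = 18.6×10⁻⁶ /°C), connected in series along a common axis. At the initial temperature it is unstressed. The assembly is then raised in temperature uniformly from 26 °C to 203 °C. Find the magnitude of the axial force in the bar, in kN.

Free thermal expansion of the whole bar: Σ αᵢΔT Lᵢ = 16.1×10⁻⁶×177×800 + 2×10⁻⁶×177×400 + 18.6×10⁻⁶×177×650 = 4.561 mm.
The rigid supports impose zero overall length change; the single axial force P common to all segments must satisfy P Σ Lᵢ/(AᵢEᵢ) = δ_free.
The series flexibility is Σ Lᵢ/(AᵢEᵢ) = 800/(1525×194×10³) + 400/(1300×145×10³) + 650/(160×97×10³) = 4.671×10⁻⁵ mm/N.
P = 4.561 / 4.671×10⁻⁵ = 97660 N = 97.66 kN, compressive.

P ≈ 97.7 kN (compressive)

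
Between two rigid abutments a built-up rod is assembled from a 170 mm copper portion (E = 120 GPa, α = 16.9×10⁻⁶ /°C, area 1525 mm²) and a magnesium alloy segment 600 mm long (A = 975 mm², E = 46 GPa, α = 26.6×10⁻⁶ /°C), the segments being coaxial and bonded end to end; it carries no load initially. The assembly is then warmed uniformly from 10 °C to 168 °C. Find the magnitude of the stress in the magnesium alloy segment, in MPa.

σ ≈ 213 MPa (compressive)

If the supports were absent, the total length change would be Σ αᵢΔT Lᵢ = 16.9×10⁻⁶×158×170 + 26.6×10⁻⁶×158×600 = 2.976 mm.
The walls prevent any net length change, so an axial force P (same in every segment) develops. Compatibility: P · Σ Lᵢ/(AᵢEᵢ) = δ_free.
Σ Lᵢ/(AᵢEᵢ) = 170/(1525×120×10³) + 600/(975×46×10³) = 1.431×10⁻⁵ mm/N.
Hence P = δ_free / Σ(L/AE) = 2.976/1.431×10⁻⁵ = 208 kN (compressive).
σ_{magnesium alloy} = P / A = 208000 / 975 = 213.3 MPa.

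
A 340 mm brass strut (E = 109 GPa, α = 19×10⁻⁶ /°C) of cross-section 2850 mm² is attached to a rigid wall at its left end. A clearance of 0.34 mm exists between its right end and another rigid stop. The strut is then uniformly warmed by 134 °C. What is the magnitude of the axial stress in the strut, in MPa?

If the wall were absent the strut would grow by αΔT L = 19×10⁻⁶ × 134 × 340 = 0.8656 mm.
This exceeds the 0.34 mm gap, so the wall pushes back. The portion of expansion that must be recovered elastically is δ_free − gap = 0.8656 − 0.34 = 0.5256 mm.
Compatibility: PL/(AE) = 0.5256 mm, so σ = P/A = E × (0.5256/340) = 168.5 MPa.

σ ≈ 169 MPa (compressive)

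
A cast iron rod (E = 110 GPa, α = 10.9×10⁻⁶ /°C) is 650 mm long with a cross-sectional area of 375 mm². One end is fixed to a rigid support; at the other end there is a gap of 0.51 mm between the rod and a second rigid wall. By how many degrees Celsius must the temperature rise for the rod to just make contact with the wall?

ΔT ≈ 72 °C

Contact occurs when the free expansion equals the gap: αΔT L = 0.51 mm.
ΔT = 0.51 / (10.9×10⁻⁶ × 650) = 71.98 °C.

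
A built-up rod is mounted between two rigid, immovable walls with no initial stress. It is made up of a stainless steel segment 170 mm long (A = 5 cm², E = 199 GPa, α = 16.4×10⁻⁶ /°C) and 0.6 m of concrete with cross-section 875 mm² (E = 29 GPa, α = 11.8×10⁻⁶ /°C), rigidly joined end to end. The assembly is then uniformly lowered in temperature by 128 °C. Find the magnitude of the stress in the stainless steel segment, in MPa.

Free thermal contraction of the whole bar: Σ αᵢΔT Lᵢ = 16.4×10⁻⁶×128×170 + 11.8×10⁻⁶×128×600 = 1.263 mm.
Since the ends are fixed, an axial force P builds up, equal in every segment, with P · Σ Lᵢ/(AᵢEᵢ) = δ_free.
The series flexibility is Σ Lᵢ/(AᵢEᵢ) = 170/(500×199×10³) + 600/(875×29×10³) = 2.535×10⁻⁵ mm/N.
P = 1.263 / 2.535×10⁻⁵ = 49820 N = 49.82 kN, tensile.
σ_{stainless steel} = P / A = 49820 / 500 = 99.64 MPa.

σ ≈ 99.6 MPa (tensile)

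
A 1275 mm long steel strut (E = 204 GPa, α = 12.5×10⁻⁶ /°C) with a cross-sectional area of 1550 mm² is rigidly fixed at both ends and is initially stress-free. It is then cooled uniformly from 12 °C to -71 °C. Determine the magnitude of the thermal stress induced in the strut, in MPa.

Because both ends are immovable the net strain is zero, and the suppressed thermal strain is αΔT = 12.5×10⁻⁶ × 83 = 1037.5×10⁻⁶.
σ = EαΔT = 204×10³ × 12.5×10⁻⁶ × 83 = 211.6 MPa (tensile; the strut is trying to contract).

σ ≈ 212 MPa (tensile)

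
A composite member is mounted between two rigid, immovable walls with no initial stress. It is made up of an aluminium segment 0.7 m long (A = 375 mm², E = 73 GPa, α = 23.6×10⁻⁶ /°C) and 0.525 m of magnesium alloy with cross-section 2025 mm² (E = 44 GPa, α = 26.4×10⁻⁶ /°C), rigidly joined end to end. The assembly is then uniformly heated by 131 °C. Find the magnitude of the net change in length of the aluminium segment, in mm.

|ΔL| ≈ 1.07 mm

Free thermal expansion of the whole bar: Σ αᵢΔT Lᵢ = 23.6×10⁻⁶×131×700 + 26.4×10⁻⁶×131×525 = 3.98 mm.
The rigid supports impose zero overall length change; the single axial force P common to all segments must satisfy P Σ Lᵢ/(AᵢEᵢ) = δ_free.
Σ Lᵢ/(AᵢEᵢ) = 700/(375×73×10³) + 525/(2025×44×10³) = 3.146×10⁻⁵ mm/N.
P = 3.98 / 3.146×10⁻⁵ = 126500 N = 126.5 kN, compressive.
For the aluminium segment, free thermal change = 23.6×10⁻⁶×131×700 = 2.164 mm and elastic change from P = 126500×700/(375×73×10³) = 3.234 mm; these oppose, so the net change is 1.07 mm (segment shortens).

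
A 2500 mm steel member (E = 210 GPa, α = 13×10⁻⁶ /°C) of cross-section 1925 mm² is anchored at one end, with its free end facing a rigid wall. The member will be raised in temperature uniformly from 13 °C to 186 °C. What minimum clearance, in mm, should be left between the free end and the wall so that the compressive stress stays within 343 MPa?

g ≈ 1.54 mm

With no wall the member would lengthen by αΔT L = 13×10⁻⁶ × 173 × 2500 = 5.622 mm.
At the allowable stress the elastic shortening the wall may impose is σL/E = 343 × 2500 / (210×10³) = 4.083 mm.
So the gap has to take up the difference, g_min = δ_free − σL/E = 5.622 − 4.083 = 1.539 mm.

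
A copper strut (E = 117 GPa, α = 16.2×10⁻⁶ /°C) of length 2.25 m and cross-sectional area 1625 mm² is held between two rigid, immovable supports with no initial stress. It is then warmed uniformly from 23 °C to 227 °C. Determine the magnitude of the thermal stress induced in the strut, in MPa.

Because both ends are immovable the net strain is zero, and the suppressed thermal strain is αΔT = 16.2×10⁻⁶ × 204 = 3304.8×10⁻⁶.
σ = EαΔT = 117×10³ × 16.2×10⁻⁶ × 204 = 386.7 MPa (compressive; the strut is trying to expand).

σ ≈ 387 MPa (compressive)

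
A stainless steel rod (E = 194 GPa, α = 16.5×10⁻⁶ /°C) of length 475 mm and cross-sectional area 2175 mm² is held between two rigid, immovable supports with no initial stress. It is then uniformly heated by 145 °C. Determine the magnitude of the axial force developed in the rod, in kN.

P ≈ 1010 kN (compressive)

Full restraint means ε = 0, so the stress is σ = EαΔT = 194×10³ × 16.5×10⁻⁶ × 145 = 464.1 MPa.
P = AEαΔT = 2175 × 194×10³ × 16.5×10⁻⁶ × 145 = 1010 kN (compressive).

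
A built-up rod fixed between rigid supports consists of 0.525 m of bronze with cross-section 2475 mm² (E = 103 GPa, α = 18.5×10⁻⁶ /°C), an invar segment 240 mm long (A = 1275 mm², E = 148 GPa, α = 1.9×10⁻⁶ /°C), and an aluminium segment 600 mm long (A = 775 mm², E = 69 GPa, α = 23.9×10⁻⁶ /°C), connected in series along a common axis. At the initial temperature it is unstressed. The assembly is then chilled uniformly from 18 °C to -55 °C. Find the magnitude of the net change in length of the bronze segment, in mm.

With the walls removed the bar would change length by δ_free = Σ αᵢΔT Lᵢ = 18.5×10⁻⁶×73×525 + 1.9×10⁻⁶×73×240 + 23.9×10⁻⁶×73×600 = 1.789 mm.
Since the ends are fixed, an axial force P builds up, equal in every segment, with P · Σ Lᵢ/(AᵢEᵢ) = δ_free.
Σ Lᵢ/(AᵢEᵢ) = 525/(2475×103×10³) + 240/(1275×148×10³) + 600/(775×69×10³) = 1.455×10⁻⁵ mm/N.
Hence P = δ_free / Σ(L/AE) = 1.789/1.455×10⁻⁵ = 123 kN (tensile).
For the bronze segment, free thermal change = 18.5×10⁻⁶×73×525 = 0.709 mm and elastic change from P = 123000×525/(2475×103×10³) = 0.2532 mm; these oppose, so the net change is 0.456 mm (segment shortens).

|ΔL| ≈ 0.456 mm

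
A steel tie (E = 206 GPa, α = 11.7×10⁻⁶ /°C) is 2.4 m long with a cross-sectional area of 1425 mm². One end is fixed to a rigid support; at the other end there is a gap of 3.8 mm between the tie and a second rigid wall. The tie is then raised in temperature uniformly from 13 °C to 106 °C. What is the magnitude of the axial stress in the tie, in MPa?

Unrestrained expansion: δ_free = αΔT L = 11.7×10⁻⁶ × 93 × 2400 = 2.611 mm.
Since δ_free = 2.61 mm is less than the 3.8 mm gap, the tie never touches the wall. No axial force develops.

σ ≈ 0 MPa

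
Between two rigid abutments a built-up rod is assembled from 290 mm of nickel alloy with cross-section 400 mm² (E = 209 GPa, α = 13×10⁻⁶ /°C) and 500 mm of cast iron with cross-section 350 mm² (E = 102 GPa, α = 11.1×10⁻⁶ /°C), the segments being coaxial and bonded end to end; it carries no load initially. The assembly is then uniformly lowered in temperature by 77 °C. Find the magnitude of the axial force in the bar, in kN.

P ≈ 41.1 kN (tensile)

With the walls removed the bar would change length by δ_free = Σ αᵢΔT Lᵢ = 13×10⁻⁶×77×290 + 11.1×10⁻⁶×77×500 = 0.7176 mm.
The walls prevent any net length change, so an axial force P (same in every segment) develops. Compatibility: P · Σ Lᵢ/(AᵢEᵢ) = δ_free.
Σ Lᵢ/(AᵢEᵢ) = 290/(400×209×10³) + 500/(350×102×10³) = 1.747×10⁻⁵ mm/N.
So P = 0.7176 / 1.747×10⁻⁵ = 41.07 kN, tensile.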